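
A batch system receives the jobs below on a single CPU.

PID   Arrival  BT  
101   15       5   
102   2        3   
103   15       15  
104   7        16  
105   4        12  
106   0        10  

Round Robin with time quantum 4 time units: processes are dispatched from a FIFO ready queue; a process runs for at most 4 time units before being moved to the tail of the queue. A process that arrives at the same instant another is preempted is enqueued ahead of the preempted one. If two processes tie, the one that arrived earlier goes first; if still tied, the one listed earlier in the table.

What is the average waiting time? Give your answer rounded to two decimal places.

Timeline: | 106 0-4 | 102 4-7 | 105 7-11 | 106 11-15 | 104 15-19 | 105 19-23 | 101 23-27 | 103 27-31 | 106 31-33 | 104 33-37 | 105 37-41 | 101 41-42 | 103 42-46 | 104 46-50 | 103 50-54 | 104 54-58 | 103 58-61 |
Completion: 101=42  102=7  103=61  104=58  105=41  106=33
Waiting times: 101=22, 102=2, 103=31, 104=35, 105=25, 106=23
Average waiting = (22+2+31+35+25+23) / 6 = 138/6 = 23.00

23.00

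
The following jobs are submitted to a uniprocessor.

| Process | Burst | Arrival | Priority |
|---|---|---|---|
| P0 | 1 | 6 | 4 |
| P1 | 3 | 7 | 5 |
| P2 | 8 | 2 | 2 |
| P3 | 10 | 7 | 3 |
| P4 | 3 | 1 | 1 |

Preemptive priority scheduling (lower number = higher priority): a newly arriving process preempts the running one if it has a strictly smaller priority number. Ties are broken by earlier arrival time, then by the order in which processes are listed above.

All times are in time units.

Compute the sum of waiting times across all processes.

Gantt: | idle 0-1 | P4 1-4 | P2 4-12 | P3 12-22 | P0 22-23 | P1 23-26 |
Completion: P0=23  P1=26  P2=12  P3=22  P4=4
Turnaround (C−A): P0=17  P1=19  P2=10  P3=15  P4=3
Waiting = turnaround − burst: P0=16, P1=16, P2=2, P3=5, P4=0
Total waiting = 16 + 16 + 2 + 5 + 0 = 39

39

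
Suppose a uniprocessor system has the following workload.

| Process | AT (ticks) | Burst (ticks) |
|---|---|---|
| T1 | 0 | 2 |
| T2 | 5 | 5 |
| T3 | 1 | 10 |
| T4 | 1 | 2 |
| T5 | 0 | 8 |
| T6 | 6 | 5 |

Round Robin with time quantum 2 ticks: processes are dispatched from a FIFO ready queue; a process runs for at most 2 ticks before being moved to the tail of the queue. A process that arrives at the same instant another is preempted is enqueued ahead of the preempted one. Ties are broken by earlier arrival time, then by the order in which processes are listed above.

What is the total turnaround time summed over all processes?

110

Gantt: | T1 0-2 | T5 2-4 | T3 4-6 | T4 6-8 | T5 8-10 | T2 10-12 | T6 12-14 | T3 14-16 | T5 16-18 | T2 18-20 | T6 20-22 | T3 22-24 | T5 24-26 | T2 26-27 | T6 27-28 | T3 28-32 |
Completion: T1=2  T2=27  T3=32  T4=8  T5=26  T6=28
Turnaround (C−A): T1=2  T2=22  T3=31  T4=7  T5=26  T6=22
Turnaround = completion − arrival: T1=2, T2=22, T3=31, T4=7, T5=26, T6=22
Total turnaround = 2 + 22 + 31 + 7 + 26 + 22 = 110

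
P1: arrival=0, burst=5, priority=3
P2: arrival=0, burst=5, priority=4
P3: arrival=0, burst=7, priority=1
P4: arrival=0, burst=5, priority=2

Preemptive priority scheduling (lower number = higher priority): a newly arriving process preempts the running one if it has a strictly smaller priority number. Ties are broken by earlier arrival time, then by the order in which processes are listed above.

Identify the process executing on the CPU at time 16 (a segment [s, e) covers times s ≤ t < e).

P1

Schedule: | P3 0-7 | P4 7-12 | P1 12-17 | P2 17-22 |
Completion: P1=17  P2=22  P3=7  P4=12
Turnaround (C−A): P1=17  P2=22  P3=7  P4=12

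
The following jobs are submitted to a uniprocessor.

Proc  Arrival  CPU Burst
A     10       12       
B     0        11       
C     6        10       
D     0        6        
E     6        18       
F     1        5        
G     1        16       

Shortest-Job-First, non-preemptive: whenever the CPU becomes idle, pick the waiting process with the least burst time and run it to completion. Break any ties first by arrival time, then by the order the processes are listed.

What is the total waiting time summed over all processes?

Gantt: | D 0-6 | F 6-11 | C 11-21 | B 21-32 | A 32-44 | G 44-60 | E 60-78 |
Completion: A=44  B=32  C=21  D=6  E=78  F=11  G=60
Turnaround (C−A): A=34  B=32  C=15  D=6  E=72  F=10  G=59
Waiting = turnaround − burst: A=22, B=21, C=5, D=0, E=54, F=5, G=43
Total waiting = 22 + 21 + 5 + 0 + 54 + 5 + 43 = 150

150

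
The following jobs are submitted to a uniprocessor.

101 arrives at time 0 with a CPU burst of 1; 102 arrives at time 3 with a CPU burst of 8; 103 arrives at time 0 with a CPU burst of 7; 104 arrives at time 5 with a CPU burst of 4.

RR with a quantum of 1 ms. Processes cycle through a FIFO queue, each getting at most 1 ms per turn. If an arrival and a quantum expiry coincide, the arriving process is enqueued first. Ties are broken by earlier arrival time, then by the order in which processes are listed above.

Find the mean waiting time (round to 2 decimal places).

Schedule: | 101 0-1 | 103 1-3 | 102 3-4 | 103 4-5 | 102 5-6 | 104 6-7 | 103 7-8 | 102 8-9 | 104 9-10 | 103 10-11 | 102 11-12 | 104 12-13 | 103 13-14 | 102 14-15 | 104 15-16 | 103 16-17 | 102 17-20 |
Completion: 101=1  102=20  103=17  104=16
Turnaround (C−A): 101=1  102=17  103=17  104=11
Waiting times: 101=0, 102=9, 103=10, 104=7
Average waiting = (0+9+10+7) / 4 = 26/4 = 6.50

6.50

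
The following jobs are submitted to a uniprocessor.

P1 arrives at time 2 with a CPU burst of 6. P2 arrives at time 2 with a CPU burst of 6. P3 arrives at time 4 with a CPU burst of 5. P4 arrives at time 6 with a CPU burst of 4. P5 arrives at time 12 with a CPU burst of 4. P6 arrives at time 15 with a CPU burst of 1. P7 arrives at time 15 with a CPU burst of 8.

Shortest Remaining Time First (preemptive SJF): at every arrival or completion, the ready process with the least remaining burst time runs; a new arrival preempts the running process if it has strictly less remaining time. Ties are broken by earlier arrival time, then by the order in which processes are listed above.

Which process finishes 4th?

Schedule: | idle 0-2 | P1 2-8 | P4 8-12 | P5 12-16 | P6 16-17 | P3 17-22 | P2 22-28 | P7 28-36 |
Completion: P1=8  P2=28  P3=22  P4=12  P5=16  P6=17  P7=36
Finish order: P1 → P4 → P5 → P6 → P3 → P2 → P7

P6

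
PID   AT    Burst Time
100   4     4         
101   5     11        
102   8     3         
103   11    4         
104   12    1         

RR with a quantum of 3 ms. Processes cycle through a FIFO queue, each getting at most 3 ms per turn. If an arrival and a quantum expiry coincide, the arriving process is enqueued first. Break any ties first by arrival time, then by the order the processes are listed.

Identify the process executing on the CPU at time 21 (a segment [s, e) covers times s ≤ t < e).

Gantt: | idle 0-4 | 100 4-7 | 101 7-10 | 100 10-11 | 102 11-14 | 101 14-17 | 103 17-20 | 104 20-21 | 101 21-24 | 103 24-25 | 101 25-27 |
Completion: 100=11  101=27  102=14  103=25  104=21
Turnaround (C−A): 100=7  101=22  102=6  103=14  104=9

101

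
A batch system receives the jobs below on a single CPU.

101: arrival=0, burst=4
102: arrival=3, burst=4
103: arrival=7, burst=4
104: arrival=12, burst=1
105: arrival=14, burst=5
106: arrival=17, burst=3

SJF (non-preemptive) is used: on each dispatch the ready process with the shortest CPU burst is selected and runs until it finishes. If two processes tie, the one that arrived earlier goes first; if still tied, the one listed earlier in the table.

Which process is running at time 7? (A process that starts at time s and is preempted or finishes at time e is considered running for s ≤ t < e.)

Gantt: | 101 0-4 | 102 4-8 | 103 8-12 | 104 12-13 | idle 13-14 | 105 14-19 | 106 19-22 |
Completion: 101=4  102=8  103=12  104=13  105=19  106=22
Turnaround (C−A): 101=4  102=5  103=5  104=1  105=5  106=5

102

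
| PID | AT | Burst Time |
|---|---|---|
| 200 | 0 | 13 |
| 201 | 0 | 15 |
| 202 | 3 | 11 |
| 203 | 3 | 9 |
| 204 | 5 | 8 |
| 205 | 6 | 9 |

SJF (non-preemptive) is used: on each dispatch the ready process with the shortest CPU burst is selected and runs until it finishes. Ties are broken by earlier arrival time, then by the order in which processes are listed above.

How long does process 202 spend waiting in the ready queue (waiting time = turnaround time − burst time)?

36

Gantt: | 200 0-13 | 204 13-21 | 203 21-30 | 205 30-39 | 202 39-50 | 201 50-65 |
Completion: 200=13  201=65  202=50  203=30  204=21  205=39
Turnaround (C−A): 200=13  201=65  202=47  203=27  204=16  205=33
Waiting(202) = turnaround − burst = 47 − 11 = 36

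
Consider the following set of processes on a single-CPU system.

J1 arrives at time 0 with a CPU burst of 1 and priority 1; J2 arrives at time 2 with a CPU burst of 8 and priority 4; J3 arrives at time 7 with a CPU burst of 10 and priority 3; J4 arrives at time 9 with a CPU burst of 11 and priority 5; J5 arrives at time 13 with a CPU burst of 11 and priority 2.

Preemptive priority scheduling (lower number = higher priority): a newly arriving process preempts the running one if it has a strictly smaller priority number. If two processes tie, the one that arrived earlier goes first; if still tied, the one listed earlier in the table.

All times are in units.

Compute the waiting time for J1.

Timeline: | J1 0-1 | idle 1-2 | J2 2-7 | J3 7-13 | J5 13-24 | J3 24-28 | J2 28-31 | J4 31-42 |
Completion: J1=1  J2=31  J3=28  J4=42  J5=24
Turnaround (C−A): J1=1  J2=29  J3=21  J4=33  J5=11
Waiting(J1) = turnaround − burst = 1 − 1 = 0

0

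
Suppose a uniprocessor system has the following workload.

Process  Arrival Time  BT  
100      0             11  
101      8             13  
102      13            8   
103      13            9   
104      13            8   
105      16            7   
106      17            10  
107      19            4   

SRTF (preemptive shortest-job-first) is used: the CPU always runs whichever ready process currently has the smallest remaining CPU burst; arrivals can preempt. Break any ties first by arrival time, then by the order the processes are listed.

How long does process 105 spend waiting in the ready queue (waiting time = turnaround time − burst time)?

Timeline: | 100 0-11 | 101 11-13 | 102 13-21 | 107 21-25 | 105 25-32 | 104 32-40 | 103 40-49 | 106 49-59 | 101 59-70 |
Completion: 100=11  101=70  102=21  103=49  104=40  105=32  106=59  107=25
Turnaround (C−A): 100=11  101=62  102=8  103=36  104=27  105=16  106=42  107=6
Waiting(105) = turnaround − burst = 16 − 7 = 9

9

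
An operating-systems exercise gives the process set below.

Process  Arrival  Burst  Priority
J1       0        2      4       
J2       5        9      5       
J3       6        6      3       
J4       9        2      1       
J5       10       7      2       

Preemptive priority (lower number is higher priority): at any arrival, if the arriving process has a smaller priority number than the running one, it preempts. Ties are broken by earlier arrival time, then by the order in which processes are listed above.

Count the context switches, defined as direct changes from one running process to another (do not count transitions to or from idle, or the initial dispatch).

5

Gantt: | J1 0-2 | idle 2-5 | J2 5-6 | J3 6-9 | J4 9-11 | J5 11-18 | J3 18-21 | J2 21-29 |
Completion: J1=2  J2=29  J3=21  J4=11  J5=18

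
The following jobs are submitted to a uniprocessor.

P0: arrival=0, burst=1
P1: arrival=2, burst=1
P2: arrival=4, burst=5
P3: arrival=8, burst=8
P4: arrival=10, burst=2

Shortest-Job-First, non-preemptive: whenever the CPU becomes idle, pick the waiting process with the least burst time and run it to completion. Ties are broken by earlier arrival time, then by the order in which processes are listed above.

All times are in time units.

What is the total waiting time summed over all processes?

Timeline: | P0 0-1 | idle 1-2 | P1 2-3 | idle 3-4 | P2 4-9 | P3 9-17 | P4 17-19 |
Completion: P0=1  P1=3  P2=9  P3=17  P4=19
Turnaround (C−A): P0=1  P1=1  P2=5  P3=9  P4=9
Waiting = turnaround − burst: P0=0, P1=0, P2=0, P3=1, P4=7
Total waiting = 0 + 0 + 0 + 1 + 7 = 8

8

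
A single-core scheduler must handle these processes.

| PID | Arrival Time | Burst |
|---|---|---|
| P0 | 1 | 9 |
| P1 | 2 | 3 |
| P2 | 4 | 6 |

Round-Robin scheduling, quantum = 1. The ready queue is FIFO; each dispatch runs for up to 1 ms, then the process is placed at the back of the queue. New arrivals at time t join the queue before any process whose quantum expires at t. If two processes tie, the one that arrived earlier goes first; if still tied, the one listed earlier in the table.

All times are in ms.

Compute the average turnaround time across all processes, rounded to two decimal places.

12.33

Gantt: | idle 0-1 | P0 1-2 | P1 2-3 | P0 3-4 | P1 4-5 | P2 5-6 | P0 6-7 | P1 7-8 | P2 8-9 | P0 9-10 | P2 10-11 | P0 11-12 | P2 12-13 | P0 13-14 | P2 14-15 | P0 15-16 | P2 16-17 | P0 17-19 |
Completion: P0=19  P1=8  P2=17
Turnaround (C−A): P0=18  P1=6  P2=13
Turnaround times: P0=18, P1=6, P2=13
Average turnaround = (18+6+13) / 3 = 37/3 = 12.33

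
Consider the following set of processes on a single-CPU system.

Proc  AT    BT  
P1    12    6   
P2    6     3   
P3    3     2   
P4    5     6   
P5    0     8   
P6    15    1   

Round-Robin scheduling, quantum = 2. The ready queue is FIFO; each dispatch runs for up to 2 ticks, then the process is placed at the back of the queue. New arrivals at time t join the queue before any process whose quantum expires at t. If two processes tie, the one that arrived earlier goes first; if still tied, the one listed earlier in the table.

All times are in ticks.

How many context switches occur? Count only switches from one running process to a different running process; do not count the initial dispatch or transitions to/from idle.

11

Gantt: | P5 0-4 | P3 4-6 | P5 6-8 | P4 8-10 | P2 10-12 | P5 12-14 | P4 14-16 | P1 16-18 | P2 18-19 | P6 19-20 | P4 20-22 | P1 22-26 |
Completion: P1=26  P2=19  P3=6  P4=22  P5=14  P6=20
Turnaround (C−A): P1=14  P2=13  P3=3  P4=17  P5=14  P6=5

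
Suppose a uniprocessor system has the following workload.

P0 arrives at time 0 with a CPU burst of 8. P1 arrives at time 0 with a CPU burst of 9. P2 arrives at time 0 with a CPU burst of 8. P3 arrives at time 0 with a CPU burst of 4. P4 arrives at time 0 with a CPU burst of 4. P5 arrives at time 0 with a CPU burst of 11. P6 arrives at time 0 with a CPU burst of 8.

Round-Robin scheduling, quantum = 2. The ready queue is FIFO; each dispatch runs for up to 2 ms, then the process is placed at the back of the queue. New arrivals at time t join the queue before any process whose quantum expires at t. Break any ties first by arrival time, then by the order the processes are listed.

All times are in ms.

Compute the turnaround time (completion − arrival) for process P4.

Timeline: | P0 0-2 | P1 2-4 | P2 4-6 | P3 6-8 | P4 8-10 | P5 10-12 | P6 12-14 | P0 14-16 | P1 16-18 | P2 18-20 | P3 20-22 | P4 22-24 | P5 24-26 | P6 26-28 | P0 28-30 | P1 30-32 | P2 32-34 | P5 34-36 | P6 36-38 | P0 38-40 | P1 40-42 | P2 42-44 | P5 44-46 | P6 46-48 | P1 48-49 | P5 49-52 |
Completion: P0=40  P1=49  P2=44  P3=22  P4=24  P5=52  P6=48
Turnaround (C−A): P0=40  P1=49  P2=44  P3=22  P4=24  P5=52  P6=48
Turnaround(P4) = completion − arrival = 24 − 0 = 24

24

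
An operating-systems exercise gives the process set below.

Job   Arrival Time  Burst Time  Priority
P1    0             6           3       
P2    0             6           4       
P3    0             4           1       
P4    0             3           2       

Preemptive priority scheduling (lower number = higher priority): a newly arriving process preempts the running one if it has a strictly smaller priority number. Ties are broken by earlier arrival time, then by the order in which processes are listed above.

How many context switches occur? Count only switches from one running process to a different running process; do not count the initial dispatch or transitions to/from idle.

Timeline: | P3 0-4 | P4 4-7 | P1 7-13 | P2 13-19 |
Completion: P1=13  P2=19  P3=4  P4=7
Turnaround (C−A): P1=13  P2=19  P3=4  P4=7

3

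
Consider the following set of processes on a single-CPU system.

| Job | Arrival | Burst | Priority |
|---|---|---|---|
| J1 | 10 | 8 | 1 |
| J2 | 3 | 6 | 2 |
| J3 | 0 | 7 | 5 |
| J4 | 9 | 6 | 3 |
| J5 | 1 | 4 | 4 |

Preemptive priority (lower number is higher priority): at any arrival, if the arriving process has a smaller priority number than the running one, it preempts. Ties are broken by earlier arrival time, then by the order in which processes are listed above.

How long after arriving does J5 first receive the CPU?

0

Schedule: | J3 0-1 | J5 1-3 | J2 3-9 | J4 9-10 | J1 10-18 | J4 18-23 | J5 23-25 | J3 25-31 |
Completion: J1=18  J2=9  J3=31  J4=23  J5=25
Response(J5) = first start − arrival = 1 − 1 = 0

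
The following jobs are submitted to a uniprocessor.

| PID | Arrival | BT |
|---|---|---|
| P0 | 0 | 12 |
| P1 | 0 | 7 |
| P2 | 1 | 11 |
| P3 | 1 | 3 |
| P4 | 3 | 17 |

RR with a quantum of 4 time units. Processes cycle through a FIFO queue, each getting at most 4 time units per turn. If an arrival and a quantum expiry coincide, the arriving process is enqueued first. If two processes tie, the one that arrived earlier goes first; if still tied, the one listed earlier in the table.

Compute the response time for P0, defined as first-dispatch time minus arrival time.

0

Gantt: | P0 0-4 | P1 4-8 | P2 8-12 | P3 12-15 | P4 15-19 | P0 19-23 | P1 23-26 | P2 26-30 | P4 30-34 | P0 34-38 | P2 38-41 | P4 41-50 |
Completion: P0=38  P1=26  P2=41  P3=15  P4=50
Turnaround (C−A): P0=38  P1=26  P2=40  P3=14  P4=47
Response(P0) = first start − arrival = 0 − 0 = 0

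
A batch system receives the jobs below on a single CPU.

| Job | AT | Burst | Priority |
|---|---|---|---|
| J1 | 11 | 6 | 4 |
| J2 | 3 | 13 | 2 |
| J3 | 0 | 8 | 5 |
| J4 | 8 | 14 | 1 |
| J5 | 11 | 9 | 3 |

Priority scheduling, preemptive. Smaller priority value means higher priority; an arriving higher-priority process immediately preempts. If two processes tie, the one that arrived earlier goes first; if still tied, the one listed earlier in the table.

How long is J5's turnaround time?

28

Gantt: | J3 0-3 | J2 3-8 | J4 8-22 | J2 22-30 | J5 30-39 | J1 39-45 | J3 45-50 |
Completion: J1=45  J2=30  J3=50  J4=22  J5=39
Turnaround (C−A): J1=34  J2=27  J3=50  J4=14  J5=28
Turnaround(J5) = completion − arrival = 39 − 11 = 28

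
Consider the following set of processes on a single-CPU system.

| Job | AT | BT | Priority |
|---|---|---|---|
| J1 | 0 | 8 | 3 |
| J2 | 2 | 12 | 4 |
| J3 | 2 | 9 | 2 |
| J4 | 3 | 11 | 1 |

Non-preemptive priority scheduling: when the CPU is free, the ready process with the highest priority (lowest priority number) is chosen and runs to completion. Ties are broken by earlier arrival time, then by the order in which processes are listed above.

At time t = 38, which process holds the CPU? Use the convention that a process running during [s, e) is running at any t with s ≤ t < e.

J2

Timeline: | J1 0-8 | J4 8-19 | J3 19-28 | J2 28-40 |
Completion: J1=8  J2=40  J3=28  J4=19
Turnaround (C−A): J1=8  J2=38  J3=26  J4=16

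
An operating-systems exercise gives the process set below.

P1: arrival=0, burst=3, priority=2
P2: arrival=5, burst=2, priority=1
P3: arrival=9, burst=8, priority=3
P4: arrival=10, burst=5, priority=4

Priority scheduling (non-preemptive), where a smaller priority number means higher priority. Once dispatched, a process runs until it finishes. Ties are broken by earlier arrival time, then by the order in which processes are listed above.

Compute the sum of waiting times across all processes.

Gantt: | P1 0-3 | idle 3-5 | P2 5-7 | idle 7-9 | P3 9-17 | P4 17-22 |
Completion: P1=3  P2=7  P3=17  P4=22
Waiting = turnaround − burst: P1=0, P2=0, P3=0, P4=7
Total waiting = 0 + 0 + 0 + 7 = 7

7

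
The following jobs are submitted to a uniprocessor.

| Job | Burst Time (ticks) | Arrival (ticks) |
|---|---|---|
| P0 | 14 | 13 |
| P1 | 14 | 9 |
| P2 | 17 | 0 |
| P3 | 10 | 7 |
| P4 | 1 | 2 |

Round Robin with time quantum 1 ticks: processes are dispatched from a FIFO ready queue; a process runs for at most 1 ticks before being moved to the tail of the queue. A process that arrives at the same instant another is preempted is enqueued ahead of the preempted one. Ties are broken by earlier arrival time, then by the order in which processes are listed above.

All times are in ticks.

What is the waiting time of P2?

Gantt: | P2 0-2 | P4 2-3 | P2 3-7 | P3 7-8 | P2 8-9 | P3 9-10 | P1 10-11 | P2 11-12 | P3 12-13 | P1 13-14 | P2 14-15 | P0 15-16 | P3 16-17 | P1 17-18 | P2 18-19 | P0 19-20 | P3 20-21 | P1 21-22 | P2 22-23 | P0 23-24 | P3 24-25 | P1 25-26 | P2 26-27 | P0 27-28 | P3 28-29 | P1 29-30 | P2 30-31 | P0 31-32 | P3 32-33 | P1 33-34 | P2 34-35 | P0 35-36 | P3 36-37 | P1 37-38 | P2 38-39 | P0 39-40 | P3 40-41 | P1 41-42 | P2 42-43 | P0 43-44 | P1 44-45 | P2 45-46 | P0 46-47 | P1 47-48 | P0 48-49 | P1 49-50 | P0 50-51 | P1 51-52 | P0 52-53 | P1 53-54 | P0 54-56 |
Completion: P0=56  P1=54  P2=46  P3=41  P4=3
Turnaround (C−A): P0=43  P1=45  P2=46  P3=34  P4=1
Waiting(P2) = turnaround − burst = 46 − 17 = 29

29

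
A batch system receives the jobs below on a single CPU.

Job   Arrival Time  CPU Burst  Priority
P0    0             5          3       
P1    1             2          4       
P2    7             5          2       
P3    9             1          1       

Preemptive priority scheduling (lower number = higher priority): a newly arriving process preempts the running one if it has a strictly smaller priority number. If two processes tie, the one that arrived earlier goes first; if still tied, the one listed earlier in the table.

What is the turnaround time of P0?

5

Gantt: | P0 0-5 | P1 5-7 | P2 7-9 | P3 9-10 | P2 10-13 |
Completion: P0=5  P1=7  P2=13  P3=10
Turnaround (C−A): P0=5  P1=6  P2=6  P3=1
Turnaround(P0) = completion − arrival = 5 − 0 = 5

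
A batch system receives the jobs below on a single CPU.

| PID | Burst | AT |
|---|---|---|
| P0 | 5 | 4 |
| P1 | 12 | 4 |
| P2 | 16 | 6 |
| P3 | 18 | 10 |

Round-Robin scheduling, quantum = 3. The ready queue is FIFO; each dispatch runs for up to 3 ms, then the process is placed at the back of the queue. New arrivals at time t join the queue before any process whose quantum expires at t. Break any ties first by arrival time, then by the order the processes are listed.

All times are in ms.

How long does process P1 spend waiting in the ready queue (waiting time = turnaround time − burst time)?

23

Gantt: | idle 0-4 | P0 4-7 | P1 7-10 | P2 10-13 | P0 13-15 | P3 15-18 | P1 18-21 | P2 21-24 | P3 24-27 | P1 27-30 | P2 30-33 | P3 33-36 | P1 36-39 | P2 39-42 | P3 42-45 | P2 45-48 | P3 48-51 | P2 51-52 | P3 52-55 |
Completion: P0=15  P1=39  P2=52  P3=55
Turnaround (C−A): P0=11  P1=35  P2=46  P3=45
Waiting(P1) = turnaround − burst = 35 − 12 = 23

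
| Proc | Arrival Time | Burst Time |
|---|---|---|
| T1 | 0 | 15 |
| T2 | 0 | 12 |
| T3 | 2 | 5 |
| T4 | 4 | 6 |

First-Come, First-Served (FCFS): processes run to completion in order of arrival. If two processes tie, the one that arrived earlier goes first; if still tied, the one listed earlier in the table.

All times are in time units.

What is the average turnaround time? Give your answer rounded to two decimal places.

26.50

Timeline: | T1 0-15 | T2 15-27 | T3 27-32 | T4 32-38 |
Completion: T1=15  T2=27  T3=32  T4=38
Turnaround (C−A): T1=15  T2=27  T3=30  T4=34
Turnaround times: T1=15, T2=27, T3=30, T4=34
Average turnaround = (15+27+30+34) / 4 = 106/4 = 26.50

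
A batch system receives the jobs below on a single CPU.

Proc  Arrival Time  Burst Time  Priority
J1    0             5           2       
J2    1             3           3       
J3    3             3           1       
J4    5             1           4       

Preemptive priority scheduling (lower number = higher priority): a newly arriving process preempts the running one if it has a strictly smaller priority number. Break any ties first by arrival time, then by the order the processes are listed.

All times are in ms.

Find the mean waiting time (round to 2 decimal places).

4.00

Timeline: | J1 0-3 | J3 3-6 | J1 6-8 | J2 8-11 | J4 11-12 |
Completion: J1=8  J2=11  J3=6  J4=12
Waiting times: J1=3, J2=7, J3=0, J4=6
Average waiting = (3+7+0+6) / 4 = 16/4 = 4.00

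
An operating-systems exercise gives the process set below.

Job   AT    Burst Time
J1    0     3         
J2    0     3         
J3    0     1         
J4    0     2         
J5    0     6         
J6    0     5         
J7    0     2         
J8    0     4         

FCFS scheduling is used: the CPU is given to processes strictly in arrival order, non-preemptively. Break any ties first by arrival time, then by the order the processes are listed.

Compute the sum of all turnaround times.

Gantt: | J1 0-3 | J2 3-6 | J3 6-7 | J4 7-9 | J5 9-15 | J6 15-20 | J7 20-22 | J8 22-26 |
Completion: J1=3  J2=6  J3=7  J4=9  J5=15  J6=20  J7=22  J8=26
Turnaround (C−A): J1=3  J2=6  J3=7  J4=9  J5=15  J6=20  J7=22  J8=26
Turnaround = completion − arrival: J1=3, J2=6, J3=7, J4=9, J5=15, J6=20, J7=22, J8=26
Total turnaround = 3 + 6 + 7 + 9 + 15 + 20 + 22 + 26 = 108

108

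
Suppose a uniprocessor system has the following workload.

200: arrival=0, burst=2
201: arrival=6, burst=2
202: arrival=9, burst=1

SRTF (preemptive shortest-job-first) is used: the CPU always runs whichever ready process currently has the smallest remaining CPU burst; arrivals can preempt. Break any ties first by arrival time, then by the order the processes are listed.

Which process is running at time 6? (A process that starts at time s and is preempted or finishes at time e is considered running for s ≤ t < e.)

201

Gantt: | 200 0-2 | idle 2-6 | 201 6-8 | idle 8-9 | 202 9-10 |
Completion: 200=2  201=8  202=10
Turnaround (C−A): 200=2  201=2  202=1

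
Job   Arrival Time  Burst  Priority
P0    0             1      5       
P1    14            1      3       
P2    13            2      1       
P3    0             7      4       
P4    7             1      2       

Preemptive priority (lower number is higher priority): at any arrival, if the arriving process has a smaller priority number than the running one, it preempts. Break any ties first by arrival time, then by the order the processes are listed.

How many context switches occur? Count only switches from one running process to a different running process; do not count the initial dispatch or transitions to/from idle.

Schedule: | P3 0-7 | P4 7-8 | P0 8-9 | idle 9-13 | P2 13-15 | P1 15-16 |
Completion: P0=9  P1=16  P2=15  P3=7  P4=8
Turnaround (C−A): P0=9  P1=2  P2=2  P3=7  P4=1

3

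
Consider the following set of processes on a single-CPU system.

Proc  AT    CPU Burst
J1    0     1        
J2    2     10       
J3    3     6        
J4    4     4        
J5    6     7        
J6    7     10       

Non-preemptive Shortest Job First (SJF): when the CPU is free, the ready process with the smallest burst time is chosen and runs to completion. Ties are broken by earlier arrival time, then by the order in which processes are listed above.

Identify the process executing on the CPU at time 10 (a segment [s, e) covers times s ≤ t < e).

J2

Timeline: | J1 0-1 | idle 1-2 | J2 2-12 | J4 12-16 | J3 16-22 | J5 22-29 | J6 29-39 |
Completion: J1=1  J2=12  J3=22  J4=16  J5=29  J6=39
Turnaround (C−A): J1=1  J2=10  J3=19  J4=12  J5=23  J6=32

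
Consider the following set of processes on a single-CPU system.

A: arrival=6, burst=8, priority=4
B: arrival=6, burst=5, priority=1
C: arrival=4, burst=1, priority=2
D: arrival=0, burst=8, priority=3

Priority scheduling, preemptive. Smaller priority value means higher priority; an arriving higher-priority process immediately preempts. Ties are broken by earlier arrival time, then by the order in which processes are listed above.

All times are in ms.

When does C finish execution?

Gantt: | D 0-4 | C 4-5 | D 5-6 | B 6-11 | D 11-14 | A 14-22 |
Completion: A=22  B=11  C=5  D=14
Turnaround (C−A): A=16  B=5  C=1  D=14

5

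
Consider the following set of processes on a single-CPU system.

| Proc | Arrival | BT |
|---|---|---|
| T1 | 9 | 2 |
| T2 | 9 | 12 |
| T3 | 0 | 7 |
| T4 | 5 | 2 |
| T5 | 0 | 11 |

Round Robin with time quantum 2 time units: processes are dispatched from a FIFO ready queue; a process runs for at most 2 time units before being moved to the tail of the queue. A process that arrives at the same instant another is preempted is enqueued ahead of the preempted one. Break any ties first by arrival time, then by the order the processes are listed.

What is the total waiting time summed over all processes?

50

Gantt: | T3 0-2 | T5 2-4 | T3 4-6 | T5 6-8 | T4 8-10 | T3 10-12 | T5 12-14 | T1 14-16 | T2 16-18 | T3 18-19 | T5 19-21 | T2 21-23 | T5 23-25 | T2 25-27 | T5 27-28 | T2 28-34 |
Completion: T1=16  T2=34  T3=19  T4=10  T5=28
Waiting = turnaround − burst: T1=5, T2=13, T3=12, T4=3, T5=17
Total waiting = 5 + 13 + 12 + 3 + 17 = 50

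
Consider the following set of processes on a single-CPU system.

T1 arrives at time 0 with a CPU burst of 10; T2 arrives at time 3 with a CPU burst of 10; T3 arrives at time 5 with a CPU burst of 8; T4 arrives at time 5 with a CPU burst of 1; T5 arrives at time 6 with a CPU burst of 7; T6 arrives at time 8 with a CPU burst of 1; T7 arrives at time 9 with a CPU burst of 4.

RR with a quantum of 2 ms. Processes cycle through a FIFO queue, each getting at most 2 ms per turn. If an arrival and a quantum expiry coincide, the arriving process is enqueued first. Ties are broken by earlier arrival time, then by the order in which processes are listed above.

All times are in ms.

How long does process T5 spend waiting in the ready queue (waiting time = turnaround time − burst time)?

Schedule: | T1 0-4 | T2 4-6 | T1 6-8 | T3 8-10 | T4 10-11 | T5 11-13 | T2 13-15 | T6 15-16 | T1 16-18 | T7 18-20 | T3 20-22 | T5 22-24 | T2 24-26 | T1 26-28 | T7 28-30 | T3 30-32 | T5 32-34 | T2 34-36 | T3 36-38 | T5 38-39 | T2 39-41 |
Completion: T1=28  T2=41  T3=38  T4=11  T5=39  T6=16  T7=30
Turnaround (C−A): T1=28  T2=38  T3=33  T4=6  T5=33  T6=8  T7=21
Waiting(T5) = turnaround − burst = 33 − 7 = 26

26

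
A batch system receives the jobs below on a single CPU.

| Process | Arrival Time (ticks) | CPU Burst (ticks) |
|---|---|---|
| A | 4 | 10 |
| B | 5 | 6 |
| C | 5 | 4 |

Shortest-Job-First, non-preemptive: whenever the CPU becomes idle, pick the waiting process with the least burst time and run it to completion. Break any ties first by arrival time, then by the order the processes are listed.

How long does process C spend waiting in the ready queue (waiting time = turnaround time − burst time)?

9

Timeline: | idle 0-4 | A 4-14 | C 14-18 | B 18-24 |
Completion: A=14  B=24  C=18
Turnaround (C−A): A=10  B=19  C=13
Waiting(C) = turnaround − burst = 13 − 4 = 9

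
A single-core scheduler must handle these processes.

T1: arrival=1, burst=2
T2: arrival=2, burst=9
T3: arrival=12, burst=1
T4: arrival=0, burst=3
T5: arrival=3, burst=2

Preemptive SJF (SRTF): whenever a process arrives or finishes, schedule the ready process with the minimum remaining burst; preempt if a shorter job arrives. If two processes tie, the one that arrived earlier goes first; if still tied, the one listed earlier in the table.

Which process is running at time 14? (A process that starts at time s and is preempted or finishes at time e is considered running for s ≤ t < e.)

T2

Timeline: | T4 0-3 | T1 3-5 | T5 5-7 | T2 7-12 | T3 12-13 | T2 13-17 |
Completion: T1=5  T2=17  T3=13  T4=3  T5=7
Turnaround (C−A): T1=4  T2=15  T3=1  T4=3  T5=4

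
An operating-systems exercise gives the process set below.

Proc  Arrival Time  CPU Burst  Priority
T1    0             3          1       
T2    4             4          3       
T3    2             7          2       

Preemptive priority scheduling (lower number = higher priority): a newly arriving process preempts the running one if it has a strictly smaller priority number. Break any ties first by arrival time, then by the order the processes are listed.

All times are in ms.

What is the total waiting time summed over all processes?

7

Schedule: | T1 0-3 | T3 3-10 | T2 10-14 |
Completion: T1=3  T2=14  T3=10
Waiting = turnaround − burst: T1=0, T2=6, T3=1
Total waiting = 0 + 6 + 1 = 7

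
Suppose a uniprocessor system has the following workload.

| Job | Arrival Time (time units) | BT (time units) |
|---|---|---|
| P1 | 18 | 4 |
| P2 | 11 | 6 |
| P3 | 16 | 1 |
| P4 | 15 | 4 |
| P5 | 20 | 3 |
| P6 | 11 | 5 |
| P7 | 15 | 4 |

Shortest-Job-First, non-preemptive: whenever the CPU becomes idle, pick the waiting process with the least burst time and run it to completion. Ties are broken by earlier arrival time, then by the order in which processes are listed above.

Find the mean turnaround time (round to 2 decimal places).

Schedule: | idle 0-11 | P6 11-16 | P3 16-17 | P4 17-21 | P5 21-24 | P7 24-28 | P1 28-32 | P2 32-38 |
Completion: P1=32  P2=38  P3=17  P4=21  P5=24  P6=16  P7=28
Turnaround (C−A): P1=14  P2=27  P3=1  P4=6  P5=4  P6=5  P7=13
Turnaround times: P1=14, P2=27, P3=1, P4=6, P5=4, P6=5, P7=13
Average turnaround = (14+27+1+6+4+5+13) / 7 = 70/7 = 10.00

10.00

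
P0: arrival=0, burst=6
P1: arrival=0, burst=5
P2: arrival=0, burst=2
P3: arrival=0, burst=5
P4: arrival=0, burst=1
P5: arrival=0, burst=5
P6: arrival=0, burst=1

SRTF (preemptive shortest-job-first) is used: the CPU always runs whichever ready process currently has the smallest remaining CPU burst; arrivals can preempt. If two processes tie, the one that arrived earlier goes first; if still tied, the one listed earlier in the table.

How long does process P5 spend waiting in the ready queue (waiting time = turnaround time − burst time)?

14

Schedule: | P4 0-1 | P6 1-2 | P2 2-4 | P1 4-9 | P3 9-14 | P5 14-19 | P0 19-25 |
Completion: P0=25  P1=9  P2=4  P3=14  P4=1  P5=19  P6=2
Turnaround (C−A): P0=25  P1=9  P2=4  P3=14  P4=1  P5=19  P6=2
Waiting(P5) = turnaround − burst = 19 − 5 = 14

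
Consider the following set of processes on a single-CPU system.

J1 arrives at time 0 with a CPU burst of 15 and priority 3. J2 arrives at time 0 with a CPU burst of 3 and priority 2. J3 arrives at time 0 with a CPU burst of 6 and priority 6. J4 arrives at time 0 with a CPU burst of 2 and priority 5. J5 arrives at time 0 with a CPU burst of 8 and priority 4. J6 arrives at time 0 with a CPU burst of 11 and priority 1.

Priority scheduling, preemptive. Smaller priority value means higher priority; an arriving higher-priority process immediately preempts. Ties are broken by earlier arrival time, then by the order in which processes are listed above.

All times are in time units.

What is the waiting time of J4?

37

Timeline: | J6 0-11 | J2 11-14 | J1 14-29 | J5 29-37 | J4 37-39 | J3 39-45 |
Completion: J1=29  J2=14  J3=45  J4=39  J5=37  J6=11
Waiting(J4) = turnaround − burst = 39 − 2 = 37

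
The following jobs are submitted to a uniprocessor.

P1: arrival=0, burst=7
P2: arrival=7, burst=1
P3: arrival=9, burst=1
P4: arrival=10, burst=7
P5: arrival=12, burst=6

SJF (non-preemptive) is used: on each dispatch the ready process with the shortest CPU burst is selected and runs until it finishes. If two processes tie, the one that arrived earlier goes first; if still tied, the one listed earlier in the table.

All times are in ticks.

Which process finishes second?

P2

Schedule: | P1 0-7 | P2 7-8 | idle 8-9 | P3 9-10 | P4 10-17 | P5 17-23 |
Completion: P1=7  P2=8  P3=10  P4=17  P5=23
Turnaround (C−A): P1=7  P2=1  P3=1  P4=7  P5=11
Finish order: P1 → P2 → P3 → P4 → P5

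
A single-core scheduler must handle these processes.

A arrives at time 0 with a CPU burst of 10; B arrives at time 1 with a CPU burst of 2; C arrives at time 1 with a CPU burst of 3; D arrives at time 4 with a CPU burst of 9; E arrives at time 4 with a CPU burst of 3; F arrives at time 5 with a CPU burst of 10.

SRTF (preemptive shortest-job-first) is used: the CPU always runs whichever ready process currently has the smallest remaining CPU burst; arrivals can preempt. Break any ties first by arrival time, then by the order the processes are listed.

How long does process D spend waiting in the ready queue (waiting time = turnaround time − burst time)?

14

Schedule: | A 0-1 | B 1-3 | C 3-6 | E 6-9 | A 9-18 | D 18-27 | F 27-37 |
Completion: A=18  B=3  C=6  D=27  E=9  F=37
Turnaround (C−A): A=18  B=2  C=5  D=23  E=5  F=32
Waiting(D) = turnaround − burst = 23 − 9 = 14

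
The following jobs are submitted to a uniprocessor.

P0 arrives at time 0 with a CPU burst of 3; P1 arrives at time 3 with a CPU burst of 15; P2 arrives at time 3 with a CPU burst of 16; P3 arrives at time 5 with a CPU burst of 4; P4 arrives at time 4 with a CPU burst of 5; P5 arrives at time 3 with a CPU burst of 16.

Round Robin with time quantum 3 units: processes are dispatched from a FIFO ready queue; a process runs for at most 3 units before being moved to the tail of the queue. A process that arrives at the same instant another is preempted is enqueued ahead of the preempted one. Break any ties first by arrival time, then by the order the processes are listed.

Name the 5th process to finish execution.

P2

Schedule: | P0 0-3 | P1 3-6 | P2 6-9 | P5 9-12 | P4 12-15 | P3 15-18 | P1 18-21 | P2 21-24 | P5 24-27 | P4 27-29 | P3 29-30 | P1 30-33 | P2 33-36 | P5 36-39 | P1 39-42 | P2 42-45 | P5 45-48 | P1 48-51 | P2 51-54 | P5 54-57 | P2 57-58 | P5 58-59 |
Completion: P0=3  P1=51  P2=58  P3=30  P4=29  P5=59
Finish order: P0 → P4 → P3 → P1 → P2 → P5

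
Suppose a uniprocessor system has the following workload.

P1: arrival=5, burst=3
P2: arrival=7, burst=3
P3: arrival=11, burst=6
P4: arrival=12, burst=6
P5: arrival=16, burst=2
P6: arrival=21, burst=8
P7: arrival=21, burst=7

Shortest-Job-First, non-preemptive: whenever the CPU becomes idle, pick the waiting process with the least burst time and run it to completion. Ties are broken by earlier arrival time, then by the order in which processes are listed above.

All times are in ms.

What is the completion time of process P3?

17

Schedule: | idle 0-5 | P1 5-8 | P2 8-11 | P3 11-17 | P5 17-19 | P4 19-25 | P7 25-32 | P6 32-40 |
Completion: P1=8  P2=11  P3=17  P4=25  P5=19  P6=40  P7=32
Turnaround (C−A): P1=3  P2=4  P3=6  P4=13  P5=3  P6=19  P7=11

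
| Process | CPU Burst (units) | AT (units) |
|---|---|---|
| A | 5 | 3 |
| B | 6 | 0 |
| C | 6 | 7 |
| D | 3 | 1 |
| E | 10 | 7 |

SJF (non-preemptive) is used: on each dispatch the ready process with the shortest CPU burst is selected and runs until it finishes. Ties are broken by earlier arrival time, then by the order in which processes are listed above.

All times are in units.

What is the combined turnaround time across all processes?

61

Schedule: | B 0-6 | D 6-9 | A 9-14 | C 14-20 | E 20-30 |
Completion: A=14  B=6  C=20  D=9  E=30
Turnaround (C−A): A=11  B=6  C=13  D=8  E=23
Turnaround = completion − arrival: A=11, B=6, C=13, D=8, E=23
Total turnaround = 11 + 6 + 13 + 8 + 23 = 61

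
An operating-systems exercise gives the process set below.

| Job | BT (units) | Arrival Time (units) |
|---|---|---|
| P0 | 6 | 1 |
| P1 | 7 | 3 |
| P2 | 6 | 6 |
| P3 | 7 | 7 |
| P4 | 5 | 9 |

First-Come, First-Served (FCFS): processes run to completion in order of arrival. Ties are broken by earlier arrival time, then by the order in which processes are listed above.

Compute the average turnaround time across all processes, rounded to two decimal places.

Gantt: | idle 0-1 | P0 1-7 | P1 7-14 | P2 14-20 | P3 20-27 | P4 27-32 |
Completion: P0=7  P1=14  P2=20  P3=27  P4=32
Turnaround (C−A): P0=6  P1=11  P2=14  P3=20  P4=23
Turnaround times: P0=6, P1=11, P2=14, P3=20, P4=23
Average turnaround = (6+11+14+20+23) / 5 = 74/5 = 14.80

14.80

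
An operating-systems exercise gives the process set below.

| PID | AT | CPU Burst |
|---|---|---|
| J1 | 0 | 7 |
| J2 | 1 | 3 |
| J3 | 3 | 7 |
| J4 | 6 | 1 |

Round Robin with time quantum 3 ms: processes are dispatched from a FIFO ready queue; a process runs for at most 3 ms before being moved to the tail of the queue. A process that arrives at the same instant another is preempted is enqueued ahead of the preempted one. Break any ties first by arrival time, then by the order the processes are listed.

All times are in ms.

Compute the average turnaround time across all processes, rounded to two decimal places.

11.00

Schedule: | J1 0-3 | J2 3-6 | J3 6-9 | J1 9-12 | J4 12-13 | J3 13-16 | J1 16-17 | J3 17-18 |
Completion: J1=17  J2=6  J3=18  J4=13
Turnaround times: J1=17, J2=5, J3=15, J4=7
Average turnaround = (17+5+15+7) / 4 = 44/4 = 11.00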